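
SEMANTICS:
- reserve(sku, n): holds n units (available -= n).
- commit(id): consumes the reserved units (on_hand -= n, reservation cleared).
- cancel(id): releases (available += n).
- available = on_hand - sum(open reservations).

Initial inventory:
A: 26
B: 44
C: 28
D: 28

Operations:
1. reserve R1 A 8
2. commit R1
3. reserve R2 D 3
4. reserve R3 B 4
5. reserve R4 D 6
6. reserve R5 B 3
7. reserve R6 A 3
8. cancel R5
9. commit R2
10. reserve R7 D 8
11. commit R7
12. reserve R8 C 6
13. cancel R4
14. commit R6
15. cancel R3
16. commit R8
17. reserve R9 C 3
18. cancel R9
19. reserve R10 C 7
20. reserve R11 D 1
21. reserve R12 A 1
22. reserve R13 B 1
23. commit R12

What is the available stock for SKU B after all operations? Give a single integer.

Answer: 43

Derivation:
Step 1: reserve R1 A 8 -> on_hand[A=26 B=44 C=28 D=28] avail[A=18 B=44 C=28 D=28] open={R1}
Step 2: commit R1 -> on_hand[A=18 B=44 C=28 D=28] avail[A=18 B=44 C=28 D=28] open={}
Step 3: reserve R2 D 3 -> on_hand[A=18 B=44 C=28 D=28] avail[A=18 B=44 C=28 D=25] open={R2}
Step 4: reserve R3 B 4 -> on_hand[A=18 B=44 C=28 D=28] avail[A=18 B=40 C=28 D=25] open={R2,R3}
Step 5: reserve R4 D 6 -> on_hand[A=18 B=44 C=28 D=28] avail[A=18 B=40 C=28 D=19] open={R2,R3,R4}
Step 6: reserve R5 B 3 -> on_hand[A=18 B=44 C=28 D=28] avail[A=18 B=37 C=28 D=19] open={R2,R3,R4,R5}
Step 7: reserve R6 A 3 -> on_hand[A=18 B=44 C=28 D=28] avail[A=15 B=37 C=28 D=19] open={R2,R3,R4,R5,R6}
Step 8: cancel R5 -> on_hand[A=18 B=44 C=28 D=28] avail[A=15 B=40 C=28 D=19] open={R2,R3,R4,R6}
Step 9: commit R2 -> on_hand[A=18 B=44 C=28 D=25] avail[A=15 B=40 C=28 D=19] open={R3,R4,R6}
Step 10: reserve R7 D 8 -> on_hand[A=18 B=44 C=28 D=25] avail[A=15 B=40 C=28 D=11] open={R3,R4,R6,R7}
Step 11: commit R7 -> on_hand[A=18 B=44 C=28 D=17] avail[A=15 B=40 C=28 D=11] open={R3,R4,R6}
Step 12: reserve R8 C 6 -> on_hand[A=18 B=44 C=28 D=17] avail[A=15 B=40 C=22 D=11] open={R3,R4,R6,R8}
Step 13: cancel R4 -> on_hand[A=18 B=44 C=28 D=17] avail[A=15 B=40 C=22 D=17] open={R3,R6,R8}
Step 14: commit R6 -> on_hand[A=15 B=44 C=28 D=17] avail[A=15 B=40 C=22 D=17] open={R3,R8}
Step 15: cancel R3 -> on_hand[A=15 B=44 C=28 D=17] avail[A=15 B=44 C=22 D=17] open={R8}
Step 16: commit R8 -> on_hand[A=15 B=44 C=22 D=17] avail[A=15 B=44 C=22 D=17] open={}
Step 17: reserve R9 C 3 -> on_hand[A=15 B=44 C=22 D=17] avail[A=15 B=44 C=19 D=17] open={R9}
Step 18: cancel R9 -> on_hand[A=15 B=44 C=22 D=17] avail[A=15 B=44 C=22 D=17] open={}
Step 19: reserve R10 C 7 -> on_hand[A=15 B=44 C=22 D=17] avail[A=15 B=44 C=15 D=17] open={R10}
Step 20: reserve R11 D 1 -> on_hand[A=15 B=44 C=22 D=17] avail[A=15 B=44 C=15 D=16] open={R10,R11}
Step 21: reserve R12 A 1 -> on_hand[A=15 B=44 C=22 D=17] avail[A=14 B=44 C=15 D=16] open={R10,R11,R12}
Step 22: reserve R13 B 1 -> on_hand[A=15 B=44 C=22 D=17] avail[A=14 B=43 C=15 D=16] open={R10,R11,R12,R13}
Step 23: commit R12 -> on_hand[A=14 B=44 C=22 D=17] avail[A=14 B=43 C=15 D=16] open={R10,R11,R13}
Final available[B] = 43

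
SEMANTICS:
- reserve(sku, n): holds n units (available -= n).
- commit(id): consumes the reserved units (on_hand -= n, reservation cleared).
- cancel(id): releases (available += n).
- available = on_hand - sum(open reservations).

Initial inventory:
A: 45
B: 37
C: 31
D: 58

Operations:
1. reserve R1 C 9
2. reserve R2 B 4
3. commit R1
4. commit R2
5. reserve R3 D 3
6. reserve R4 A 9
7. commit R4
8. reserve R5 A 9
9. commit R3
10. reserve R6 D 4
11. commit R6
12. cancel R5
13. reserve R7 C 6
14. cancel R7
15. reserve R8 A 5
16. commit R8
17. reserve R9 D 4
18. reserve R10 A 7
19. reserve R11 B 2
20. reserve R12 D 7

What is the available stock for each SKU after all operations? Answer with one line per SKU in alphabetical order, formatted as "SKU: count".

Step 1: reserve R1 C 9 -> on_hand[A=45 B=37 C=31 D=58] avail[A=45 B=37 C=22 D=58] open={R1}
Step 2: reserve R2 B 4 -> on_hand[A=45 B=37 C=31 D=58] avail[A=45 B=33 C=22 D=58] open={R1,R2}
Step 3: commit R1 -> on_hand[A=45 B=37 C=22 D=58] avail[A=45 B=33 C=22 D=58] open={R2}
Step 4: commit R2 -> on_hand[A=45 B=33 C=22 D=58] avail[A=45 B=33 C=22 D=58] open={}
Step 5: reserve R3 D 3 -> on_hand[A=45 B=33 C=22 D=58] avail[A=45 B=33 C=22 D=55] open={R3}
Step 6: reserve R4 A 9 -> on_hand[A=45 B=33 C=22 D=58] avail[A=36 B=33 C=22 D=55] open={R3,R4}
Step 7: commit R4 -> on_hand[A=36 B=33 C=22 D=58] avail[A=36 B=33 C=22 D=55] open={R3}
Step 8: reserve R5 A 9 -> on_hand[A=36 B=33 C=22 D=58] avail[A=27 B=33 C=22 D=55] open={R3,R5}
Step 9: commit R3 -> on_hand[A=36 B=33 C=22 D=55] avail[A=27 B=33 C=22 D=55] open={R5}
Step 10: reserve R6 D 4 -> on_hand[A=36 B=33 C=22 D=55] avail[A=27 B=33 C=22 D=51] open={R5,R6}
Step 11: commit R6 -> on_hand[A=36 B=33 C=22 D=51] avail[A=27 B=33 C=22 D=51] open={R5}
Step 12: cancel R5 -> on_hand[A=36 B=33 C=22 D=51] avail[A=36 B=33 C=22 D=51] open={}
Step 13: reserve R7 C 6 -> on_hand[A=36 B=33 C=22 D=51] avail[A=36 B=33 C=16 D=51] open={R7}
Step 14: cancel R7 -> on_hand[A=36 B=33 C=22 D=51] avail[A=36 B=33 C=22 D=51] open={}
Step 15: reserve R8 A 5 -> on_hand[A=36 B=33 C=22 D=51] avail[A=31 B=33 C=22 D=51] open={R8}
Step 16: commit R8 -> on_hand[A=31 B=33 C=22 D=51] avail[A=31 B=33 C=22 D=51] open={}
Step 17: reserve R9 D 4 -> on_hand[A=31 B=33 C=22 D=51] avail[A=31 B=33 C=22 D=47] open={R9}
Step 18: reserve R10 A 7 -> on_hand[A=31 B=33 C=22 D=51] avail[A=24 B=33 C=22 D=47] open={R10,R9}
Step 19: reserve R11 B 2 -> on_hand[A=31 B=33 C=22 D=51] avail[A=24 B=31 C=22 D=47] open={R10,R11,R9}
Step 20: reserve R12 D 7 -> on_hand[A=31 B=33 C=22 D=51] avail[A=24 B=31 C=22 D=40] open={R10,R11,R12,R9}

Answer: A: 24
B: 31
C: 22
D: 40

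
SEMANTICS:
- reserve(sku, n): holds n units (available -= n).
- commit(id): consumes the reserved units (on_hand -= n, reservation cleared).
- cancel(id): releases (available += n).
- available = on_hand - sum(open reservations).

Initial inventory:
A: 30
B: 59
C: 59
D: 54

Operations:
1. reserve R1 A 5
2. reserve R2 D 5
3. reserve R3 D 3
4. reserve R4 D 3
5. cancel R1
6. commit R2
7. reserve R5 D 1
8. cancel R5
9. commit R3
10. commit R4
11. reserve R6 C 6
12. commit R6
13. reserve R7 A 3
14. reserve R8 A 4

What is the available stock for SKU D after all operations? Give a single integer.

Step 1: reserve R1 A 5 -> on_hand[A=30 B=59 C=59 D=54] avail[A=25 B=59 C=59 D=54] open={R1}
Step 2: reserve R2 D 5 -> on_hand[A=30 B=59 C=59 D=54] avail[A=25 B=59 C=59 D=49] open={R1,R2}
Step 3: reserve R3 D 3 -> on_hand[A=30 B=59 C=59 D=54] avail[A=25 B=59 C=59 D=46] open={R1,R2,R3}
Step 4: reserve R4 D 3 -> on_hand[A=30 B=59 C=59 D=54] avail[A=25 B=59 C=59 D=43] open={R1,R2,R3,R4}
Step 5: cancel R1 -> on_hand[A=30 B=59 C=59 D=54] avail[A=30 B=59 C=59 D=43] open={R2,R3,R4}
Step 6: commit R2 -> on_hand[A=30 B=59 C=59 D=49] avail[A=30 B=59 C=59 D=43] open={R3,R4}
Step 7: reserve R5 D 1 -> on_hand[A=30 B=59 C=59 D=49] avail[A=30 B=59 C=59 D=42] open={R3,R4,R5}
Step 8: cancel R5 -> on_hand[A=30 B=59 C=59 D=49] avail[A=30 B=59 C=59 D=43] open={R3,R4}
Step 9: commit R3 -> on_hand[A=30 B=59 C=59 D=46] avail[A=30 B=59 C=59 D=43] open={R4}
Step 10: commit R4 -> on_hand[A=30 B=59 C=59 D=43] avail[A=30 B=59 C=59 D=43] open={}
Step 11: reserve R6 C 6 -> on_hand[A=30 B=59 C=59 D=43] avail[A=30 B=59 C=53 D=43] open={R6}
Step 12: commit R6 -> on_hand[A=30 B=59 C=53 D=43] avail[A=30 B=59 C=53 D=43] open={}
Step 13: reserve R7 A 3 -> on_hand[A=30 B=59 C=53 D=43] avail[A=27 B=59 C=53 D=43] open={R7}
Step 14: reserve R8 A 4 -> on_hand[A=30 B=59 C=53 D=43] avail[A=23 B=59 C=53 D=43] open={R7,R8}
Final available[D] = 43

Answer: 43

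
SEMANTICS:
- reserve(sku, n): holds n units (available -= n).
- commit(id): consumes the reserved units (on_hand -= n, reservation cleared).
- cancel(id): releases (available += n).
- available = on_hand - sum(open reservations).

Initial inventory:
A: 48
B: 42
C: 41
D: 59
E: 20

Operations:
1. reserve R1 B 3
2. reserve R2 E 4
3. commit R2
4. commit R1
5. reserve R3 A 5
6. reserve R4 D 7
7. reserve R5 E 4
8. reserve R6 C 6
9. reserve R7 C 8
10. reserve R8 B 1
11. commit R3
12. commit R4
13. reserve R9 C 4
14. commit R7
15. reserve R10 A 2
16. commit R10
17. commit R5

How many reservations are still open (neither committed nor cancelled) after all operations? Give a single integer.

Step 1: reserve R1 B 3 -> on_hand[A=48 B=42 C=41 D=59 E=20] avail[A=48 B=39 C=41 D=59 E=20] open={R1}
Step 2: reserve R2 E 4 -> on_hand[A=48 B=42 C=41 D=59 E=20] avail[A=48 B=39 C=41 D=59 E=16] open={R1,R2}
Step 3: commit R2 -> on_hand[A=48 B=42 C=41 D=59 E=16] avail[A=48 B=39 C=41 D=59 E=16] open={R1}
Step 4: commit R1 -> on_hand[A=48 B=39 C=41 D=59 E=16] avail[A=48 B=39 C=41 D=59 E=16] open={}
Step 5: reserve R3 A 5 -> on_hand[A=48 B=39 C=41 D=59 E=16] avail[A=43 B=39 C=41 D=59 E=16] open={R3}
Step 6: reserve R4 D 7 -> on_hand[A=48 B=39 C=41 D=59 E=16] avail[A=43 B=39 C=41 D=52 E=16] open={R3,R4}
Step 7: reserve R5 E 4 -> on_hand[A=48 B=39 C=41 D=59 E=16] avail[A=43 B=39 C=41 D=52 E=12] open={R3,R4,R5}
Step 8: reserve R6 C 6 -> on_hand[A=48 B=39 C=41 D=59 E=16] avail[A=43 B=39 C=35 D=52 E=12] open={R3,R4,R5,R6}
Step 9: reserve R7 C 8 -> on_hand[A=48 B=39 C=41 D=59 E=16] avail[A=43 B=39 C=27 D=52 E=12] open={R3,R4,R5,R6,R7}
Step 10: reserve R8 B 1 -> on_hand[A=48 B=39 C=41 D=59 E=16] avail[A=43 B=38 C=27 D=52 E=12] open={R3,R4,R5,R6,R7,R8}
Step 11: commit R3 -> on_hand[A=43 B=39 C=41 D=59 E=16] avail[A=43 B=38 C=27 D=52 E=12] open={R4,R5,R6,R7,R8}
Step 12: commit R4 -> on_hand[A=43 B=39 C=41 D=52 E=16] avail[A=43 B=38 C=27 D=52 E=12] open={R5,R6,R7,R8}
Step 13: reserve R9 C 4 -> on_hand[A=43 B=39 C=41 D=52 E=16] avail[A=43 B=38 C=23 D=52 E=12] open={R5,R6,R7,R8,R9}
Step 14: commit R7 -> on_hand[A=43 B=39 C=33 D=52 E=16] avail[A=43 B=38 C=23 D=52 E=12] open={R5,R6,R8,R9}
Step 15: reserve R10 A 2 -> on_hand[A=43 B=39 C=33 D=52 E=16] avail[A=41 B=38 C=23 D=52 E=12] open={R10,R5,R6,R8,R9}
Step 16: commit R10 -> on_hand[A=41 B=39 C=33 D=52 E=16] avail[A=41 B=38 C=23 D=52 E=12] open={R5,R6,R8,R9}
Step 17: commit R5 -> on_hand[A=41 B=39 C=33 D=52 E=12] avail[A=41 B=38 C=23 D=52 E=12] open={R6,R8,R9}
Open reservations: ['R6', 'R8', 'R9'] -> 3

Answer: 3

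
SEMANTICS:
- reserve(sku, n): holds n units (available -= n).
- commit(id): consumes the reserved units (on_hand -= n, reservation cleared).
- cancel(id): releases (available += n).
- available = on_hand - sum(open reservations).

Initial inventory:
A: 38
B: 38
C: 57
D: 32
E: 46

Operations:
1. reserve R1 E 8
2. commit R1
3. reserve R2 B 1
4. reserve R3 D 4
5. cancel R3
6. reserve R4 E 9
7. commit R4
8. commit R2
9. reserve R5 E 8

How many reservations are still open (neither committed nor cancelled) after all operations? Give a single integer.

Answer: 1

Derivation:
Step 1: reserve R1 E 8 -> on_hand[A=38 B=38 C=57 D=32 E=46] avail[A=38 B=38 C=57 D=32 E=38] open={R1}
Step 2: commit R1 -> on_hand[A=38 B=38 C=57 D=32 E=38] avail[A=38 B=38 C=57 D=32 E=38] open={}
Step 3: reserve R2 B 1 -> on_hand[A=38 B=38 C=57 D=32 E=38] avail[A=38 B=37 C=57 D=32 E=38] open={R2}
Step 4: reserve R3 D 4 -> on_hand[A=38 B=38 C=57 D=32 E=38] avail[A=38 B=37 C=57 D=28 E=38] open={R2,R3}
Step 5: cancel R3 -> on_hand[A=38 B=38 C=57 D=32 E=38] avail[A=38 B=37 C=57 D=32 E=38] open={R2}
Step 6: reserve R4 E 9 -> on_hand[A=38 B=38 C=57 D=32 E=38] avail[A=38 B=37 C=57 D=32 E=29] open={R2,R4}
Step 7: commit R4 -> on_hand[A=38 B=38 C=57 D=32 E=29] avail[A=38 B=37 C=57 D=32 E=29] open={R2}
Step 8: commit R2 -> on_hand[A=38 B=37 C=57 D=32 E=29] avail[A=38 B=37 C=57 D=32 E=29] open={}
Step 9: reserve R5 E 8 -> on_hand[A=38 B=37 C=57 D=32 E=29] avail[A=38 B=37 C=57 D=32 E=21] open={R5}
Open reservations: ['R5'] -> 1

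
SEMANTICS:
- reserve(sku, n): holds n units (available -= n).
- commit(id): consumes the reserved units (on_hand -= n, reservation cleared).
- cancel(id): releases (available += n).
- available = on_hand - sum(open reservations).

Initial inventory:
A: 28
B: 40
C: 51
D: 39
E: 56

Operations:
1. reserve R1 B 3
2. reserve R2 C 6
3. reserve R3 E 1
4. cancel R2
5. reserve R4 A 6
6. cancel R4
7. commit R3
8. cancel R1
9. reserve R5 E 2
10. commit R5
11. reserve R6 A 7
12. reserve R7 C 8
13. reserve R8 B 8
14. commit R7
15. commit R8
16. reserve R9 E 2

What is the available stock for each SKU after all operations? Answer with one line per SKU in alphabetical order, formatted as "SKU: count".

Answer: A: 21
B: 32
C: 43
D: 39
E: 51

Derivation:
Step 1: reserve R1 B 3 -> on_hand[A=28 B=40 C=51 D=39 E=56] avail[A=28 B=37 C=51 D=39 E=56] open={R1}
Step 2: reserve R2 C 6 -> on_hand[A=28 B=40 C=51 D=39 E=56] avail[A=28 B=37 C=45 D=39 E=56] open={R1,R2}
Step 3: reserve R3 E 1 -> on_hand[A=28 B=40 C=51 D=39 E=56] avail[A=28 B=37 C=45 D=39 E=55] open={R1,R2,R3}
Step 4: cancel R2 -> on_hand[A=28 B=40 C=51 D=39 E=56] avail[A=28 B=37 C=51 D=39 E=55] open={R1,R3}
Step 5: reserve R4 A 6 -> on_hand[A=28 B=40 C=51 D=39 E=56] avail[A=22 B=37 C=51 D=39 E=55] open={R1,R3,R4}
Step 6: cancel R4 -> on_hand[A=28 B=40 C=51 D=39 E=56] avail[A=28 B=37 C=51 D=39 E=55] open={R1,R3}
Step 7: commit R3 -> on_hand[A=28 B=40 C=51 D=39 E=55] avail[A=28 B=37 C=51 D=39 E=55] open={R1}
Step 8: cancel R1 -> on_hand[A=28 B=40 C=51 D=39 E=55] avail[A=28 B=40 C=51 D=39 E=55] open={}
Step 9: reserve R5 E 2 -> on_hand[A=28 B=40 C=51 D=39 E=55] avail[A=28 B=40 C=51 D=39 E=53] open={R5}
Step 10: commit R5 -> on_hand[A=28 B=40 C=51 D=39 E=53] avail[A=28 B=40 C=51 D=39 E=53] open={}
Step 11: reserve R6 A 7 -> on_hand[A=28 B=40 C=51 D=39 E=53] avail[A=21 B=40 C=51 D=39 E=53] open={R6}
Step 12: reserve R7 C 8 -> on_hand[A=28 B=40 C=51 D=39 E=53] avail[A=21 B=40 C=43 D=39 E=53] open={R6,R7}
Step 13: reserve R8 B 8 -> on_hand[A=28 B=40 C=51 D=39 E=53] avail[A=21 B=32 C=43 D=39 E=53] open={R6,R7,R8}
Step 14: commit R7 -> on_hand[A=28 B=40 C=43 D=39 E=53] avail[A=21 B=32 C=43 D=39 E=53] open={R6,R8}
Step 15: commit R8 -> on_hand[A=28 B=32 C=43 D=39 E=53] avail[A=21 B=32 C=43 D=39 E=53] open={R6}
Step 16: reserve R9 E 2 -> on_hand[A=28 B=32 C=43 D=39 E=53] avail[A=21 B=32 C=43 D=39 E=51] open={R6,R9}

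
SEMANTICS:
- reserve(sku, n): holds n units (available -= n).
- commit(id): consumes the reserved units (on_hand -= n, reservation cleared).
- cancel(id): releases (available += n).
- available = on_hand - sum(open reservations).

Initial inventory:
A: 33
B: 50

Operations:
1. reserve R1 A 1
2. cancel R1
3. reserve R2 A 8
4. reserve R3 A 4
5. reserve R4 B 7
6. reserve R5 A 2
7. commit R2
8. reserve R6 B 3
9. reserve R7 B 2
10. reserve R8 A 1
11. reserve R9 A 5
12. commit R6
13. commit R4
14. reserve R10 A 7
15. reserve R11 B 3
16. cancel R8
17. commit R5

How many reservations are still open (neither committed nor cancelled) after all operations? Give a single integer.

Step 1: reserve R1 A 1 -> on_hand[A=33 B=50] avail[A=32 B=50] open={R1}
Step 2: cancel R1 -> on_hand[A=33 B=50] avail[A=33 B=50] open={}
Step 3: reserve R2 A 8 -> on_hand[A=33 B=50] avail[A=25 B=50] open={R2}
Step 4: reserve R3 A 4 -> on_hand[A=33 B=50] avail[A=21 B=50] open={R2,R3}
Step 5: reserve R4 B 7 -> on_hand[A=33 B=50] avail[A=21 B=43] open={R2,R3,R4}
Step 6: reserve R5 A 2 -> on_hand[A=33 B=50] avail[A=19 B=43] open={R2,R3,R4,R5}
Step 7: commit R2 -> on_hand[A=25 B=50] avail[A=19 B=43] open={R3,R4,R5}
Step 8: reserve R6 B 3 -> on_hand[A=25 B=50] avail[A=19 B=40] open={R3,R4,R5,R6}
Step 9: reserve R7 B 2 -> on_hand[A=25 B=50] avail[A=19 B=38] open={R3,R4,R5,R6,R7}
Step 10: reserve R8 A 1 -> on_hand[A=25 B=50] avail[A=18 B=38] open={R3,R4,R5,R6,R7,R8}
Step 11: reserve R9 A 5 -> on_hand[A=25 B=50] avail[A=13 B=38] open={R3,R4,R5,R6,R7,R8,R9}
Step 12: commit R6 -> on_hand[A=25 B=47] avail[A=13 B=38] open={R3,R4,R5,R7,R8,R9}
Step 13: commit R4 -> on_hand[A=25 B=40] avail[A=13 B=38] open={R3,R5,R7,R8,R9}
Step 14: reserve R10 A 7 -> on_hand[A=25 B=40] avail[A=6 B=38] open={R10,R3,R5,R7,R8,R9}
Step 15: reserve R11 B 3 -> on_hand[A=25 B=40] avail[A=6 B=35] open={R10,R11,R3,R5,R7,R8,R9}
Step 16: cancel R8 -> on_hand[A=25 B=40] avail[A=7 B=35] open={R10,R11,R3,R5,R7,R9}
Step 17: commit R5 -> on_hand[A=23 B=40] avail[A=7 B=35] open={R10,R11,R3,R7,R9}
Open reservations: ['R10', 'R11', 'R3', 'R7', 'R9'] -> 5

Answer: 5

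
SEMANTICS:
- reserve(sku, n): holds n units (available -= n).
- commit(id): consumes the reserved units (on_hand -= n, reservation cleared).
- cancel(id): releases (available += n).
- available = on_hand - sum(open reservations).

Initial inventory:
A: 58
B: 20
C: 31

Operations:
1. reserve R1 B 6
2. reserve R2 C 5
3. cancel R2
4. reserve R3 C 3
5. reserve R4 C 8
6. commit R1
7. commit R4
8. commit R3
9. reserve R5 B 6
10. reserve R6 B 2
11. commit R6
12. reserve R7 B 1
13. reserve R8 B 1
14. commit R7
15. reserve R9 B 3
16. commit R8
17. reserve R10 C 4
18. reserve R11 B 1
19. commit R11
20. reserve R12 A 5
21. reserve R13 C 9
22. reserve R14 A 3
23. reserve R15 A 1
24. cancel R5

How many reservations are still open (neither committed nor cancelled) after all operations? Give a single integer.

Answer: 6

Derivation:
Step 1: reserve R1 B 6 -> on_hand[A=58 B=20 C=31] avail[A=58 B=14 C=31] open={R1}
Step 2: reserve R2 C 5 -> on_hand[A=58 B=20 C=31] avail[A=58 B=14 C=26] open={R1,R2}
Step 3: cancel R2 -> on_hand[A=58 B=20 C=31] avail[A=58 B=14 C=31] open={R1}
Step 4: reserve R3 C 3 -> on_hand[A=58 B=20 C=31] avail[A=58 B=14 C=28] open={R1,R3}
Step 5: reserve R4 C 8 -> on_hand[A=58 B=20 C=31] avail[A=58 B=14 C=20] open={R1,R3,R4}
Step 6: commit R1 -> on_hand[A=58 B=14 C=31] avail[A=58 B=14 C=20] open={R3,R4}
Step 7: commit R4 -> on_hand[A=58 B=14 C=23] avail[A=58 B=14 C=20] open={R3}
Step 8: commit R3 -> on_hand[A=58 B=14 C=20] avail[A=58 B=14 C=20] open={}
Step 9: reserve R5 B 6 -> on_hand[A=58 B=14 C=20] avail[A=58 B=8 C=20] open={R5}
Step 10: reserve R6 B 2 -> on_hand[A=58 B=14 C=20] avail[A=58 B=6 C=20] open={R5,R6}
Step 11: commit R6 -> on_hand[A=58 B=12 C=20] avail[A=58 B=6 C=20] open={R5}
Step 12: reserve R7 B 1 -> on_hand[A=58 B=12 C=20] avail[A=58 B=5 C=20] open={R5,R7}
Step 13: reserve R8 B 1 -> on_hand[A=58 B=12 C=20] avail[A=58 B=4 C=20] open={R5,R7,R8}
Step 14: commit R7 -> on_hand[A=58 B=11 C=20] avail[A=58 B=4 C=20] open={R5,R8}
Step 15: reserve R9 B 3 -> on_hand[A=58 B=11 C=20] avail[A=58 B=1 C=20] open={R5,R8,R9}
Step 16: commit R8 -> on_hand[A=58 B=10 C=20] avail[A=58 B=1 C=20] open={R5,R9}
Step 17: reserve R10 C 4 -> on_hand[A=58 B=10 C=20] avail[A=58 B=1 C=16] open={R10,R5,R9}
Step 18: reserve R11 B 1 -> on_hand[A=58 B=10 C=20] avail[A=58 B=0 C=16] open={R10,R11,R5,R9}
Step 19: commit R11 -> on_hand[A=58 B=9 C=20] avail[A=58 B=0 C=16] open={R10,R5,R9}
Step 20: reserve R12 A 5 -> on_hand[A=58 B=9 C=20] avail[A=53 B=0 C=16] open={R10,R12,R5,R9}
Step 21: reserve R13 C 9 -> on_hand[A=58 B=9 C=20] avail[A=53 B=0 C=7] open={R10,R12,R13,R5,R9}
Step 22: reserve R14 A 3 -> on_hand[A=58 B=9 C=20] avail[A=50 B=0 C=7] open={R10,R12,R13,R14,R5,R9}
Step 23: reserve R15 A 1 -> on_hand[A=58 B=9 C=20] avail[A=49 B=0 C=7] open={R10,R12,R13,R14,R15,R5,R9}
Step 24: cancel R5 -> on_hand[A=58 B=9 C=20] avail[A=49 B=6 C=7] open={R10,R12,R13,R14,R15,R9}
Open reservations: ['R10', 'R12', 'R13', 'R14', 'R15', 'R9'] -> 6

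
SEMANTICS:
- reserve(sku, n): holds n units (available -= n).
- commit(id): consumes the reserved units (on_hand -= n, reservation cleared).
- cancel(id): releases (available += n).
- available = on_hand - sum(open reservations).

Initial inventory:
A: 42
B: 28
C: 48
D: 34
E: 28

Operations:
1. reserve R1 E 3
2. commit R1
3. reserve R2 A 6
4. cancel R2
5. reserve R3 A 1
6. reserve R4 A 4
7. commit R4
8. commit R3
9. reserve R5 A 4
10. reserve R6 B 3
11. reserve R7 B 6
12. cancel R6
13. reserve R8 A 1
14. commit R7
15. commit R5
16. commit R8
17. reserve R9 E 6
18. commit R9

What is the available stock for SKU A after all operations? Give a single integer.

Step 1: reserve R1 E 3 -> on_hand[A=42 B=28 C=48 D=34 E=28] avail[A=42 B=28 C=48 D=34 E=25] open={R1}
Step 2: commit R1 -> on_hand[A=42 B=28 C=48 D=34 E=25] avail[A=42 B=28 C=48 D=34 E=25] open={}
Step 3: reserve R2 A 6 -> on_hand[A=42 B=28 C=48 D=34 E=25] avail[A=36 B=28 C=48 D=34 E=25] open={R2}
Step 4: cancel R2 -> on_hand[A=42 B=28 C=48 D=34 E=25] avail[A=42 B=28 C=48 D=34 E=25] open={}
Step 5: reserve R3 A 1 -> on_hand[A=42 B=28 C=48 D=34 E=25] avail[A=41 B=28 C=48 D=34 E=25] open={R3}
Step 6: reserve R4 A 4 -> on_hand[A=42 B=28 C=48 D=34 E=25] avail[A=37 B=28 C=48 D=34 E=25] open={R3,R4}
Step 7: commit R4 -> on_hand[A=38 B=28 C=48 D=34 E=25] avail[A=37 B=28 C=48 D=34 E=25] open={R3}
Step 8: commit R3 -> on_hand[A=37 B=28 C=48 D=34 E=25] avail[A=37 B=28 C=48 D=34 E=25] open={}
Step 9: reserve R5 A 4 -> on_hand[A=37 B=28 C=48 D=34 E=25] avail[A=33 B=28 C=48 D=34 E=25] open={R5}
Step 10: reserve R6 B 3 -> on_hand[A=37 B=28 C=48 D=34 E=25] avail[A=33 B=25 C=48 D=34 E=25] open={R5,R6}
Step 11: reserve R7 B 6 -> on_hand[A=37 B=28 C=48 D=34 E=25] avail[A=33 B=19 C=48 D=34 E=25] open={R5,R6,R7}
Step 12: cancel R6 -> on_hand[A=37 B=28 C=48 D=34 E=25] avail[A=33 B=22 C=48 D=34 E=25] open={R5,R7}
Step 13: reserve R8 A 1 -> on_hand[A=37 B=28 C=48 D=34 E=25] avail[A=32 B=22 C=48 D=34 E=25] open={R5,R7,R8}
Step 14: commit R7 -> on_hand[A=37 B=22 C=48 D=34 E=25] avail[A=32 B=22 C=48 D=34 E=25] open={R5,R8}
Step 15: commit R5 -> on_hand[A=33 B=22 C=48 D=34 E=25] avail[A=32 B=22 C=48 D=34 E=25] open={R8}
Step 16: commit R8 -> on_hand[A=32 B=22 C=48 D=34 E=25] avail[A=32 B=22 C=48 D=34 E=25] open={}
Step 17: reserve R9 E 6 -> on_hand[A=32 B=22 C=48 D=34 E=25] avail[A=32 B=22 C=48 D=34 E=19] open={R9}
Step 18: commit R9 -> on_hand[A=32 B=22 C=48 D=34 E=19] avail[A=32 B=22 C=48 D=34 E=19] open={}
Final available[A] = 32

Answer: 32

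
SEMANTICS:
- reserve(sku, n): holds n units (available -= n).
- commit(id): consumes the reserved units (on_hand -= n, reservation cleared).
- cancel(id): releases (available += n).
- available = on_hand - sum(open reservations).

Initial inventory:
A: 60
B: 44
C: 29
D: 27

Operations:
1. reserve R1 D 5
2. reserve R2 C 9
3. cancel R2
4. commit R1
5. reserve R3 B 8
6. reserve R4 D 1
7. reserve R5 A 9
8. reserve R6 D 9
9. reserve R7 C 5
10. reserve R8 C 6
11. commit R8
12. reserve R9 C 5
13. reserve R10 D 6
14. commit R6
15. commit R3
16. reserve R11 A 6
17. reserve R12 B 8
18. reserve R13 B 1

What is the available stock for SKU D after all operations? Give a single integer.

Step 1: reserve R1 D 5 -> on_hand[A=60 B=44 C=29 D=27] avail[A=60 B=44 C=29 D=22] open={R1}
Step 2: reserve R2 C 9 -> on_hand[A=60 B=44 C=29 D=27] avail[A=60 B=44 C=20 D=22] open={R1,R2}
Step 3: cancel R2 -> on_hand[A=60 B=44 C=29 D=27] avail[A=60 B=44 C=29 D=22] open={R1}
Step 4: commit R1 -> on_hand[A=60 B=44 C=29 D=22] avail[A=60 B=44 C=29 D=22] open={}
Step 5: reserve R3 B 8 -> on_hand[A=60 B=44 C=29 D=22] avail[A=60 B=36 C=29 D=22] open={R3}
Step 6: reserve R4 D 1 -> on_hand[A=60 B=44 C=29 D=22] avail[A=60 B=36 C=29 D=21] open={R3,R4}
Step 7: reserve R5 A 9 -> on_hand[A=60 B=44 C=29 D=22] avail[A=51 B=36 C=29 D=21] open={R3,R4,R5}
Step 8: reserve R6 D 9 -> on_hand[A=60 B=44 C=29 D=22] avail[A=51 B=36 C=29 D=12] open={R3,R4,R5,R6}
Step 9: reserve R7 C 5 -> on_hand[A=60 B=44 C=29 D=22] avail[A=51 B=36 C=24 D=12] open={R3,R4,R5,R6,R7}
Step 10: reserve R8 C 6 -> on_hand[A=60 B=44 C=29 D=22] avail[A=51 B=36 C=18 D=12] open={R3,R4,R5,R6,R7,R8}
Step 11: commit R8 -> on_hand[A=60 B=44 C=23 D=22] avail[A=51 B=36 C=18 D=12] open={R3,R4,R5,R6,R7}
Step 12: reserve R9 C 5 -> on_hand[A=60 B=44 C=23 D=22] avail[A=51 B=36 C=13 D=12] open={R3,R4,R5,R6,R7,R9}
Step 13: reserve R10 D 6 -> on_hand[A=60 B=44 C=23 D=22] avail[A=51 B=36 C=13 D=6] open={R10,R3,R4,R5,R6,R7,R9}
Step 14: commit R6 -> on_hand[A=60 B=44 C=23 D=13] avail[A=51 B=36 C=13 D=6] open={R10,R3,R4,R5,R7,R9}
Step 15: commit R3 -> on_hand[A=60 B=36 C=23 D=13] avail[A=51 B=36 C=13 D=6] open={R10,R4,R5,R7,R9}
Step 16: reserve R11 A 6 -> on_hand[A=60 B=36 C=23 D=13] avail[A=45 B=36 C=13 D=6] open={R10,R11,R4,R5,R7,R9}
Step 17: reserve R12 B 8 -> on_hand[A=60 B=36 C=23 D=13] avail[A=45 B=28 C=13 D=6] open={R10,R11,R12,R4,R5,R7,R9}
Step 18: reserve R13 B 1 -> on_hand[A=60 B=36 C=23 D=13] avail[A=45 B=27 C=13 D=6] open={R10,R11,R12,R13,R4,R5,R7,R9}
Final available[D] = 6

Answer: 6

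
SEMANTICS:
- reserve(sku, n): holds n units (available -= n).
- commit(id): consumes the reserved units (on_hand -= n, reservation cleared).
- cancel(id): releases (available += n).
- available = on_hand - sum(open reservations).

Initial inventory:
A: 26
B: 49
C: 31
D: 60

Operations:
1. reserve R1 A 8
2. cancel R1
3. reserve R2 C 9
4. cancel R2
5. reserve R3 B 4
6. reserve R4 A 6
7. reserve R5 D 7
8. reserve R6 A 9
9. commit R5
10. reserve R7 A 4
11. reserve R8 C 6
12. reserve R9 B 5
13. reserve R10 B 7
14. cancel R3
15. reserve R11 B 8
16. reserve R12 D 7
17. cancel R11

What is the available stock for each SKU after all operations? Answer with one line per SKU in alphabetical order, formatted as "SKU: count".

Answer: A: 7
B: 37
C: 25
D: 46

Derivation:
Step 1: reserve R1 A 8 -> on_hand[A=26 B=49 C=31 D=60] avail[A=18 B=49 C=31 D=60] open={R1}
Step 2: cancel R1 -> on_hand[A=26 B=49 C=31 D=60] avail[A=26 B=49 C=31 D=60] open={}
Step 3: reserve R2 C 9 -> on_hand[A=26 B=49 C=31 D=60] avail[A=26 B=49 C=22 D=60] open={R2}
Step 4: cancel R2 -> on_hand[A=26 B=49 C=31 D=60] avail[A=26 B=49 C=31 D=60] open={}
Step 5: reserve R3 B 4 -> on_hand[A=26 B=49 C=31 D=60] avail[A=26 B=45 C=31 D=60] open={R3}
Step 6: reserve R4 A 6 -> on_hand[A=26 B=49 C=31 D=60] avail[A=20 B=45 C=31 D=60] open={R3,R4}
Step 7: reserve R5 D 7 -> on_hand[A=26 B=49 C=31 D=60] avail[A=20 B=45 C=31 D=53] open={R3,R4,R5}
Step 8: reserve R6 A 9 -> on_hand[A=26 B=49 C=31 D=60] avail[A=11 B=45 C=31 D=53] open={R3,R4,R5,R6}
Step 9: commit R5 -> on_hand[A=26 B=49 C=31 D=53] avail[A=11 B=45 C=31 D=53] open={R3,R4,R6}
Step 10: reserve R7 A 4 -> on_hand[A=26 B=49 C=31 D=53] avail[A=7 B=45 C=31 D=53] open={R3,R4,R6,R7}
Step 11: reserve R8 C 6 -> on_hand[A=26 B=49 C=31 D=53] avail[A=7 B=45 C=25 D=53] open={R3,R4,R6,R7,R8}
Step 12: reserve R9 B 5 -> on_hand[A=26 B=49 C=31 D=53] avail[A=7 B=40 C=25 D=53] open={R3,R4,R6,R7,R8,R9}
Step 13: reserve R10 B 7 -> on_hand[A=26 B=49 C=31 D=53] avail[A=7 B=33 C=25 D=53] open={R10,R3,R4,R6,R7,R8,R9}
Step 14: cancel R3 -> on_hand[A=26 B=49 C=31 D=53] avail[A=7 B=37 C=25 D=53] open={R10,R4,R6,R7,R8,R9}
Step 15: reserve R11 B 8 -> on_hand[A=26 B=49 C=31 D=53] avail[A=7 B=29 C=25 D=53] open={R10,R11,R4,R6,R7,R8,R9}
Step 16: reserve R12 D 7 -> on_hand[A=26 B=49 C=31 D=53] avail[A=7 B=29 C=25 D=46] open={R10,R11,R12,R4,R6,R7,R8,R9}
Step 17: cancel R11 -> on_hand[A=26 B=49 C=31 D=53] avail[A=7 B=37 C=25 D=46] open={R10,R12,R4,R6,R7,R8,R9}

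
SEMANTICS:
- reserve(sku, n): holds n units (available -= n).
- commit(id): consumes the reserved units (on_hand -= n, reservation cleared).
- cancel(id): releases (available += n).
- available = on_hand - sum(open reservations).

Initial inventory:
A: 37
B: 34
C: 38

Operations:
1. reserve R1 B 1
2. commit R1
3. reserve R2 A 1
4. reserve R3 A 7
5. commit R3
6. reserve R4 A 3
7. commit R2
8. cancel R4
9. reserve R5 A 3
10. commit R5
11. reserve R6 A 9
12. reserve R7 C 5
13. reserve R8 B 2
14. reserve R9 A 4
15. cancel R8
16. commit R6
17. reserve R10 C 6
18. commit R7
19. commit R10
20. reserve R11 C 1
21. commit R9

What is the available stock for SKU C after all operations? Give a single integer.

Answer: 26

Derivation:
Step 1: reserve R1 B 1 -> on_hand[A=37 B=34 C=38] avail[A=37 B=33 C=38] open={R1}
Step 2: commit R1 -> on_hand[A=37 B=33 C=38] avail[A=37 B=33 C=38] open={}
Step 3: reserve R2 A 1 -> on_hand[A=37 B=33 C=38] avail[A=36 B=33 C=38] open={R2}
Step 4: reserve R3 A 7 -> on_hand[A=37 B=33 C=38] avail[A=29 B=33 C=38] open={R2,R3}
Step 5: commit R3 -> on_hand[A=30 B=33 C=38] avail[A=29 B=33 C=38] open={R2}
Step 6: reserve R4 A 3 -> on_hand[A=30 B=33 C=38] avail[A=26 B=33 C=38] open={R2,R4}
Step 7: commit R2 -> on_hand[A=29 B=33 C=38] avail[A=26 B=33 C=38] open={R4}
Step 8: cancel R4 -> on_hand[A=29 B=33 C=38] avail[A=29 B=33 C=38] open={}
Step 9: reserve R5 A 3 -> on_hand[A=29 B=33 C=38] avail[A=26 B=33 C=38] open={R5}
Step 10: commit R5 -> on_hand[A=26 B=33 C=38] avail[A=26 B=33 C=38] open={}
Step 11: reserve R6 A 9 -> on_hand[A=26 B=33 C=38] avail[A=17 B=33 C=38] open={R6}
Step 12: reserve R7 C 5 -> on_hand[A=26 B=33 C=38] avail[A=17 B=33 C=33] open={R6,R7}
Step 13: reserve R8 B 2 -> on_hand[A=26 B=33 C=38] avail[A=17 B=31 C=33] open={R6,R7,R8}
Step 14: reserve R9 A 4 -> on_hand[A=26 B=33 C=38] avail[A=13 B=31 C=33] open={R6,R7,R8,R9}
Step 15: cancel R8 -> on_hand[A=26 B=33 C=38] avail[A=13 B=33 C=33] open={R6,R7,R9}
Step 16: commit R6 -> on_hand[A=17 B=33 C=38] avail[A=13 B=33 C=33] open={R7,R9}
Step 17: reserve R10 C 6 -> on_hand[A=17 B=33 C=38] avail[A=13 B=33 C=27] open={R10,R7,R9}
Step 18: commit R7 -> on_hand[A=17 B=33 C=33] avail[A=13 B=33 C=27] open={R10,R9}
Step 19: commit R10 -> on_hand[A=17 B=33 C=27] avail[A=13 B=33 C=27] open={R9}
Step 20: reserve R11 C 1 -> on_hand[A=17 B=33 C=27] avail[A=13 B=33 C=26] open={R11,R9}
Step 21: commit R9 -> on_hand[A=13 B=33 C=27] avail[A=13 B=33 C=26] open={R11}
Final available[C] = 26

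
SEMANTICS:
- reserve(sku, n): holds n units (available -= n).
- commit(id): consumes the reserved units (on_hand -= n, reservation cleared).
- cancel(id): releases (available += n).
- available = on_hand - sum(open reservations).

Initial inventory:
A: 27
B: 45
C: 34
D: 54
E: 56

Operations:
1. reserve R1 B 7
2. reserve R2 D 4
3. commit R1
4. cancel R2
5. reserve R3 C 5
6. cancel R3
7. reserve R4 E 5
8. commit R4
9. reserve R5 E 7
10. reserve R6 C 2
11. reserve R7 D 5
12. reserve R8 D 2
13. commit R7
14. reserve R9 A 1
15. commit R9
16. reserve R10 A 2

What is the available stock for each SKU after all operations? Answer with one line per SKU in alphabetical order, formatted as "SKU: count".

Step 1: reserve R1 B 7 -> on_hand[A=27 B=45 C=34 D=54 E=56] avail[A=27 B=38 C=34 D=54 E=56] open={R1}
Step 2: reserve R2 D 4 -> on_hand[A=27 B=45 C=34 D=54 E=56] avail[A=27 B=38 C=34 D=50 E=56] open={R1,R2}
Step 3: commit R1 -> on_hand[A=27 B=38 C=34 D=54 E=56] avail[A=27 B=38 C=34 D=50 E=56] open={R2}
Step 4: cancel R2 -> on_hand[A=27 B=38 C=34 D=54 E=56] avail[A=27 B=38 C=34 D=54 E=56] open={}
Step 5: reserve R3 C 5 -> on_hand[A=27 B=38 C=34 D=54 E=56] avail[A=27 B=38 C=29 D=54 E=56] open={R3}
Step 6: cancel R3 -> on_hand[A=27 B=38 C=34 D=54 E=56] avail[A=27 B=38 C=34 D=54 E=56] open={}
Step 7: reserve R4 E 5 -> on_hand[A=27 B=38 C=34 D=54 E=56] avail[A=27 B=38 C=34 D=54 E=51] open={R4}
Step 8: commit R4 -> on_hand[A=27 B=38 C=34 D=54 E=51] avail[A=27 B=38 C=34 D=54 E=51] open={}
Step 9: reserve R5 E 7 -> on_hand[A=27 B=38 C=34 D=54 E=51] avail[A=27 B=38 C=34 D=54 E=44] open={R5}
Step 10: reserve R6 C 2 -> on_hand[A=27 B=38 C=34 D=54 E=51] avail[A=27 B=38 C=32 D=54 E=44] open={R5,R6}
Step 11: reserve R7 D 5 -> on_hand[A=27 B=38 C=34 D=54 E=51] avail[A=27 B=38 C=32 D=49 E=44] open={R5,R6,R7}
Step 12: reserve R8 D 2 -> on_hand[A=27 B=38 C=34 D=54 E=51] avail[A=27 B=38 C=32 D=47 E=44] open={R5,R6,R7,R8}
Step 13: commit R7 -> on_hand[A=27 B=38 C=34 D=49 E=51] avail[A=27 B=38 C=32 D=47 E=44] open={R5,R6,R8}
Step 14: reserve R9 A 1 -> on_hand[A=27 B=38 C=34 D=49 E=51] avail[A=26 B=38 C=32 D=47 E=44] open={R5,R6,R8,R9}
Step 15: commit R9 -> on_hand[A=26 B=38 C=34 D=49 E=51] avail[A=26 B=38 C=32 D=47 E=44] open={R5,R6,R8}
Step 16: reserve R10 A 2 -> on_hand[A=26 B=38 C=34 D=49 E=51] avail[A=24 B=38 C=32 D=47 E=44] open={R10,R5,R6,R8}

Answer: A: 24
B: 38
C: 32
D: 47
E: 44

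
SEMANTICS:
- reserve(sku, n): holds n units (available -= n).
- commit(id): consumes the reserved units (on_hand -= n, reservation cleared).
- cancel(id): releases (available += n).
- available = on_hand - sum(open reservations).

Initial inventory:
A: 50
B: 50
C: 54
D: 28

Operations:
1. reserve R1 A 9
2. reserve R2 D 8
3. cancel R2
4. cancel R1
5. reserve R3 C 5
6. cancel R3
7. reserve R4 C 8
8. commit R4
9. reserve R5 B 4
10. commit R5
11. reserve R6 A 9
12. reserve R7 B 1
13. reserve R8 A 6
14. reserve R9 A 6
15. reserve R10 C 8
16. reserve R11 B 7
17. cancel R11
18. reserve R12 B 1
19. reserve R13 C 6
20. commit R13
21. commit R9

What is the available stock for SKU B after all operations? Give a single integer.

Answer: 44

Derivation:
Step 1: reserve R1 A 9 -> on_hand[A=50 B=50 C=54 D=28] avail[A=41 B=50 C=54 D=28] open={R1}
Step 2: reserve R2 D 8 -> on_hand[A=50 B=50 C=54 D=28] avail[A=41 B=50 C=54 D=20] open={R1,R2}
Step 3: cancel R2 -> on_hand[A=50 B=50 C=54 D=28] avail[A=41 B=50 C=54 D=28] open={R1}
Step 4: cancel R1 -> on_hand[A=50 B=50 C=54 D=28] avail[A=50 B=50 C=54 D=28] open={}
Step 5: reserve R3 C 5 -> on_hand[A=50 B=50 C=54 D=28] avail[A=50 B=50 C=49 D=28] open={R3}
Step 6: cancel R3 -> on_hand[A=50 B=50 C=54 D=28] avail[A=50 B=50 C=54 D=28] open={}
Step 7: reserve R4 C 8 -> on_hand[A=50 B=50 C=54 D=28] avail[A=50 B=50 C=46 D=28] open={R4}
Step 8: commit R4 -> on_hand[A=50 B=50 C=46 D=28] avail[A=50 B=50 C=46 D=28] open={}
Step 9: reserve R5 B 4 -> on_hand[A=50 B=50 C=46 D=28] avail[A=50 B=46 C=46 D=28] open={R5}
Step 10: commit R5 -> on_hand[A=50 B=46 C=46 D=28] avail[A=50 B=46 C=46 D=28] open={}
Step 11: reserve R6 A 9 -> on_hand[A=50 B=46 C=46 D=28] avail[A=41 B=46 C=46 D=28] open={R6}
Step 12: reserve R7 B 1 -> on_hand[A=50 B=46 C=46 D=28] avail[A=41 B=45 C=46 D=28] open={R6,R7}
Step 13: reserve R8 A 6 -> on_hand[A=50 B=46 C=46 D=28] avail[A=35 B=45 C=46 D=28] open={R6,R7,R8}
Step 14: reserve R9 A 6 -> on_hand[A=50 B=46 C=46 D=28] avail[A=29 B=45 C=46 D=28] open={R6,R7,R8,R9}
Step 15: reserve R10 C 8 -> on_hand[A=50 B=46 C=46 D=28] avail[A=29 B=45 C=38 D=28] open={R10,R6,R7,R8,R9}
Step 16: reserve R11 B 7 -> on_hand[A=50 B=46 C=46 D=28] avail[A=29 B=38 C=38 D=28] open={R10,R11,R6,R7,R8,R9}
Step 17: cancel R11 -> on_hand[A=50 B=46 C=46 D=28] avail[A=29 B=45 C=38 D=28] open={R10,R6,R7,R8,R9}
Step 18: reserve R12 B 1 -> on_hand[A=50 B=46 C=46 D=28] avail[A=29 B=44 C=38 D=28] open={R10,R12,R6,R7,R8,R9}
Step 19: reserve R13 C 6 -> on_hand[A=50 B=46 C=46 D=28] avail[A=29 B=44 C=32 D=28] open={R10,R12,R13,R6,R7,R8,R9}
Step 20: commit R13 -> on_hand[A=50 B=46 C=40 D=28] avail[A=29 B=44 C=32 D=28] open={R10,R12,R6,R7,R8,R9}
Step 21: commit R9 -> on_hand[A=44 B=46 C=40 D=28] avail[A=29 B=44 C=32 D=28] open={R10,R12,R6,R7,R8}
Final available[B] = 44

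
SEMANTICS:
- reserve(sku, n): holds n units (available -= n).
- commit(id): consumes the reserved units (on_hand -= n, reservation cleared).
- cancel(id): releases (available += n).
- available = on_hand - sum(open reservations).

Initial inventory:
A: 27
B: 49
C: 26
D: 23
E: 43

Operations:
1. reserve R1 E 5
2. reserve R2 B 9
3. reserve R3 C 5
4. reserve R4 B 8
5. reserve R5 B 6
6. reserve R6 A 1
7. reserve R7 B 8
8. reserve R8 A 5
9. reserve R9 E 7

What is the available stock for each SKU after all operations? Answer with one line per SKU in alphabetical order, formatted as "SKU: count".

Step 1: reserve R1 E 5 -> on_hand[A=27 B=49 C=26 D=23 E=43] avail[A=27 B=49 C=26 D=23 E=38] open={R1}
Step 2: reserve R2 B 9 -> on_hand[A=27 B=49 C=26 D=23 E=43] avail[A=27 B=40 C=26 D=23 E=38] open={R1,R2}
Step 3: reserve R3 C 5 -> on_hand[A=27 B=49 C=26 D=23 E=43] avail[A=27 B=40 C=21 D=23 E=38] open={R1,R2,R3}
Step 4: reserve R4 B 8 -> on_hand[A=27 B=49 C=26 D=23 E=43] avail[A=27 B=32 C=21 D=23 E=38] open={R1,R2,R3,R4}
Step 5: reserve R5 B 6 -> on_hand[A=27 B=49 C=26 D=23 E=43] avail[A=27 B=26 C=21 D=23 E=38] open={R1,R2,R3,R4,R5}
Step 6: reserve R6 A 1 -> on_hand[A=27 B=49 C=26 D=23 E=43] avail[A=26 B=26 C=21 D=23 E=38] open={R1,R2,R3,R4,R5,R6}
Step 7: reserve R7 B 8 -> on_hand[A=27 B=49 C=26 D=23 E=43] avail[A=26 B=18 C=21 D=23 E=38] open={R1,R2,R3,R4,R5,R6,R7}
Step 8: reserve R8 A 5 -> on_hand[A=27 B=49 C=26 D=23 E=43] avail[A=21 B=18 C=21 D=23 E=38] open={R1,R2,R3,R4,R5,R6,R7,R8}
Step 9: reserve R9 E 7 -> on_hand[A=27 B=49 C=26 D=23 E=43] avail[A=21 B=18 C=21 D=23 E=31] open={R1,R2,R3,R4,R5,R6,R7,R8,R9}

Answer: A: 21
B: 18
C: 21
D: 23
E: 31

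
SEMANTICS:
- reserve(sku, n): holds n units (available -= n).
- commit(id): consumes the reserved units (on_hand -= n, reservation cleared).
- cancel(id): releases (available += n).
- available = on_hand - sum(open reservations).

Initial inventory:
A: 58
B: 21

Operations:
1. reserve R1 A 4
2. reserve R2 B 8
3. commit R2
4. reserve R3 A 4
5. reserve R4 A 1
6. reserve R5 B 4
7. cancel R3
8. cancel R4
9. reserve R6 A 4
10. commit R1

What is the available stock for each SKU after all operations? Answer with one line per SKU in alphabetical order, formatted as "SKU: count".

Step 1: reserve R1 A 4 -> on_hand[A=58 B=21] avail[A=54 B=21] open={R1}
Step 2: reserve R2 B 8 -> on_hand[A=58 B=21] avail[A=54 B=13] open={R1,R2}
Step 3: commit R2 -> on_hand[A=58 B=13] avail[A=54 B=13] open={R1}
Step 4: reserve R3 A 4 -> on_hand[A=58 B=13] avail[A=50 B=13] open={R1,R3}
Step 5: reserve R4 A 1 -> on_hand[A=58 B=13] avail[A=49 B=13] open={R1,R3,R4}
Step 6: reserve R5 B 4 -> on_hand[A=58 B=13] avail[A=49 B=9] open={R1,R3,R4,R5}
Step 7: cancel R3 -> on_hand[A=58 B=13] avail[A=53 B=9] open={R1,R4,R5}
Step 8: cancel R4 -> on_hand[A=58 B=13] avail[A=54 B=9] open={R1,R5}
Step 9: reserve R6 A 4 -> on_hand[A=58 B=13] avail[A=50 B=9] open={R1,R5,R6}
Step 10: commit R1 -> on_hand[A=54 B=13] avail[A=50 B=9] open={R5,R6}

Answer: A: 50
B: 9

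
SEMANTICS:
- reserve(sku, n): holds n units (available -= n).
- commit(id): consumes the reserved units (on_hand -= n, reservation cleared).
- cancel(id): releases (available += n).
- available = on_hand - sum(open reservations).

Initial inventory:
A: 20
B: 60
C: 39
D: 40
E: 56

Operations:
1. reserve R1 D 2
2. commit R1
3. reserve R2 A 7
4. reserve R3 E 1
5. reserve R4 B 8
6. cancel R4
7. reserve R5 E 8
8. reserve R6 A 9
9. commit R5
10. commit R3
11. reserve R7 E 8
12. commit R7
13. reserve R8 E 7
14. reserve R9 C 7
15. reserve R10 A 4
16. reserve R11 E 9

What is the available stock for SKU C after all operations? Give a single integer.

Step 1: reserve R1 D 2 -> on_hand[A=20 B=60 C=39 D=40 E=56] avail[A=20 B=60 C=39 D=38 E=56] open={R1}
Step 2: commit R1 -> on_hand[A=20 B=60 C=39 D=38 E=56] avail[A=20 B=60 C=39 D=38 E=56] open={}
Step 3: reserve R2 A 7 -> on_hand[A=20 B=60 C=39 D=38 E=56] avail[A=13 B=60 C=39 D=38 E=56] open={R2}
Step 4: reserve R3 E 1 -> on_hand[A=20 B=60 C=39 D=38 E=56] avail[A=13 B=60 C=39 D=38 E=55] open={R2,R3}
Step 5: reserve R4 B 8 -> on_hand[A=20 B=60 C=39 D=38 E=56] avail[A=13 B=52 C=39 D=38 E=55] open={R2,R3,R4}
Step 6: cancel R4 -> on_hand[A=20 B=60 C=39 D=38 E=56] avail[A=13 B=60 C=39 D=38 E=55] open={R2,R3}
Step 7: reserve R5 E 8 -> on_hand[A=20 B=60 C=39 D=38 E=56] avail[A=13 B=60 C=39 D=38 E=47] open={R2,R3,R5}
Step 8: reserve R6 A 9 -> on_hand[A=20 B=60 C=39 D=38 E=56] avail[A=4 B=60 C=39 D=38 E=47] open={R2,R3,R5,R6}
Step 9: commit R5 -> on_hand[A=20 B=60 C=39 D=38 E=48] avail[A=4 B=60 C=39 D=38 E=47] open={R2,R3,R6}
Step 10: commit R3 -> on_hand[A=20 B=60 C=39 D=38 E=47] avail[A=4 B=60 C=39 D=38 E=47] open={R2,R6}
Step 11: reserve R7 E 8 -> on_hand[A=20 B=60 C=39 D=38 E=47] avail[A=4 B=60 C=39 D=38 E=39] open={R2,R6,R7}
Step 12: commit R7 -> on_hand[A=20 B=60 C=39 D=38 E=39] avail[A=4 B=60 C=39 D=38 E=39] open={R2,R6}
Step 13: reserve R8 E 7 -> on_hand[A=20 B=60 C=39 D=38 E=39] avail[A=4 B=60 C=39 D=38 E=32] open={R2,R6,R8}
Step 14: reserve R9 C 7 -> on_hand[A=20 B=60 C=39 D=38 E=39] avail[A=4 B=60 C=32 D=38 E=32] open={R2,R6,R8,R9}
Step 15: reserve R10 A 4 -> on_hand[A=20 B=60 C=39 D=38 E=39] avail[A=0 B=60 C=32 D=38 E=32] open={R10,R2,R6,R8,R9}
Step 16: reserve R11 E 9 -> on_hand[A=20 B=60 C=39 D=38 E=39] avail[A=0 B=60 C=32 D=38 E=23] open={R10,R11,R2,R6,R8,R9}
Final available[C] = 32

Answer: 32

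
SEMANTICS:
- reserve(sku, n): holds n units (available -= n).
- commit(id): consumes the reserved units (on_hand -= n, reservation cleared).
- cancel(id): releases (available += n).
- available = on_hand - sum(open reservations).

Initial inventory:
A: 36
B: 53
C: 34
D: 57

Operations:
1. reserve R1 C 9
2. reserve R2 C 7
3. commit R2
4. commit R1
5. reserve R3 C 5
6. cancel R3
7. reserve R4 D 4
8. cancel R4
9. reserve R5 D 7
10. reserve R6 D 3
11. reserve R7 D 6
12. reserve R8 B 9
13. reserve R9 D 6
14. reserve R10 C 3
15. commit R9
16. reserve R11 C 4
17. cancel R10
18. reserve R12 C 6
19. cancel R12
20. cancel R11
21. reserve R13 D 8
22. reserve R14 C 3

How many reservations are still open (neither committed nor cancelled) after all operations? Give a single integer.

Step 1: reserve R1 C 9 -> on_hand[A=36 B=53 C=34 D=57] avail[A=36 B=53 C=25 D=57] open={R1}
Step 2: reserve R2 C 7 -> on_hand[A=36 B=53 C=34 D=57] avail[A=36 B=53 C=18 D=57] open={R1,R2}
Step 3: commit R2 -> on_hand[A=36 B=53 C=27 D=57] avail[A=36 B=53 C=18 D=57] open={R1}
Step 4: commit R1 -> on_hand[A=36 B=53 C=18 D=57] avail[A=36 B=53 C=18 D=57] open={}
Step 5: reserve R3 C 5 -> on_hand[A=36 B=53 C=18 D=57] avail[A=36 B=53 C=13 D=57] open={R3}
Step 6: cancel R3 -> on_hand[A=36 B=53 C=18 D=57] avail[A=36 B=53 C=18 D=57] open={}
Step 7: reserve R4 D 4 -> on_hand[A=36 B=53 C=18 D=57] avail[A=36 B=53 C=18 D=53] open={R4}
Step 8: cancel R4 -> on_hand[A=36 B=53 C=18 D=57] avail[A=36 B=53 C=18 D=57] open={}
Step 9: reserve R5 D 7 -> on_hand[A=36 B=53 C=18 D=57] avail[A=36 B=53 C=18 D=50] open={R5}
Step 10: reserve R6 D 3 -> on_hand[A=36 B=53 C=18 D=57] avail[A=36 B=53 C=18 D=47] open={R5,R6}
Step 11: reserve R7 D 6 -> on_hand[A=36 B=53 C=18 D=57] avail[A=36 B=53 C=18 D=41] open={R5,R6,R7}
Step 12: reserve R8 B 9 -> on_hand[A=36 B=53 C=18 D=57] avail[A=36 B=44 C=18 D=41] open={R5,R6,R7,R8}
Step 13: reserve R9 D 6 -> on_hand[A=36 B=53 C=18 D=57] avail[A=36 B=44 C=18 D=35] open={R5,R6,R7,R8,R9}
Step 14: reserve R10 C 3 -> on_hand[A=36 B=53 C=18 D=57] avail[A=36 B=44 C=15 D=35] open={R10,R5,R6,R7,R8,R9}
Step 15: commit R9 -> on_hand[A=36 B=53 C=18 D=51] avail[A=36 B=44 C=15 D=35] open={R10,R5,R6,R7,R8}
Step 16: reserve R11 C 4 -> on_hand[A=36 B=53 C=18 D=51] avail[A=36 B=44 C=11 D=35] open={R10,R11,R5,R6,R7,R8}
Step 17: cancel R10 -> on_hand[A=36 B=53 C=18 D=51] avail[A=36 B=44 C=14 D=35] open={R11,R5,R6,R7,R8}
Step 18: reserve R12 C 6 -> on_hand[A=36 B=53 C=18 D=51] avail[A=36 B=44 C=8 D=35] open={R11,R12,R5,R6,R7,R8}
Step 19: cancel R12 -> on_hand[A=36 B=53 C=18 D=51] avail[A=36 B=44 C=14 D=35] open={R11,R5,R6,R7,R8}
Step 20: cancel R11 -> on_hand[A=36 B=53 C=18 D=51] avail[A=36 B=44 C=18 D=35] open={R5,R6,R7,R8}
Step 21: reserve R13 D 8 -> on_hand[A=36 B=53 C=18 D=51] avail[A=36 B=44 C=18 D=27] open={R13,R5,R6,R7,R8}
Step 22: reserve R14 C 3 -> on_hand[A=36 B=53 C=18 D=51] avail[A=36 B=44 C=15 D=27] open={R13,R14,R5,R6,R7,R8}
Open reservations: ['R13', 'R14', 'R5', 'R6', 'R7', 'R8'] -> 6

Answer: 6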